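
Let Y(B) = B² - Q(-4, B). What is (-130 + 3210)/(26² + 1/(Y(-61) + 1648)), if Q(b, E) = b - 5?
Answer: 16564240/3635529 ≈ 4.5562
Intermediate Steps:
Q(b, E) = -5 + b
Y(B) = 9 + B² (Y(B) = B² - (-5 - 4) = B² - 1*(-9) = B² + 9 = 9 + B²)
(-130 + 3210)/(26² + 1/(Y(-61) + 1648)) = (-130 + 3210)/(26² + 1/((9 + (-61)²) + 1648)) = 3080/(676 + 1/((9 + 3721) + 1648)) = 3080/(676 + 1/(3730 + 1648)) = 3080/(676 + 1/5378) = 3080/(3635529/5378) = 3080*(5378/3635529) = 16564240/3635529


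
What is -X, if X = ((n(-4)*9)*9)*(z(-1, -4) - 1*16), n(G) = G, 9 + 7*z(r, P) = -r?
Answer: -38880/7 ≈ -5554.3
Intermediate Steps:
z(r, P) = -9/7 - r/7 (z(r, P) = -9/7 + (-r)/7 = -9/7 - r/7)
X = 38880/7 (X = (-4*9*9)*((-9/7 - ⅐*(-1)) - 1*16) = (-36*9)*((-9/7 + ⅐) - 16) = -324*(-8/7 - 16) = -324*(-120/7) = 38880/7 ≈ 5554.3)
-X = -1*38880/7 = -38880/7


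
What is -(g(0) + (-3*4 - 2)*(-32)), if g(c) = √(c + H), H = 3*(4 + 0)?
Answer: -448 - 2*√3 ≈ -451.46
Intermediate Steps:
H = 12 (H = 3*4 = 12)
g(c) = √(12 + c) (g(c) = √(c + 12) = √(12 + c))
-(g(0) + (-3*4 - 2)*(-32)) = -(√(12 + 0) + (-3*4 - 2)*(-32)) = -(√12 + (-12 - 2)*(-32)) = -(2*√3 - 14*(-32)) = -(2*√3 + 448) = -(448 + 2*√3) = -448 - 2*√3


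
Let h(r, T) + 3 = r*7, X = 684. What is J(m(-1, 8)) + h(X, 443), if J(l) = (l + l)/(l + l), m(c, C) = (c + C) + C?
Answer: 4786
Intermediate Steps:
h(r, T) = -3 + 7*r (h(r, T) = -3 + r*7 = -3 + 7*r)
m(c, C) = c + 2*C (m(c, C) = (C + c) + C = c + 2*C)
J(l) = 1 (J(l) = (2*l)/((2*l)) = (2*l)*(1/(2*l)) = 1)
J(m(-1, 8)) + h(X, 443) = 1 + (-3 + 7*684) = 1 + (-3 + 4788) = 1 + 4785 = 4786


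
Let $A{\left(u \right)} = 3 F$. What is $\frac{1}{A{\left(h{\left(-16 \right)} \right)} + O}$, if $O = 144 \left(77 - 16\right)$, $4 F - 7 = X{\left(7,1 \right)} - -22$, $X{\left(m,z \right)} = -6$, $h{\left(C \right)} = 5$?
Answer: $\frac{4}{35205} \approx 0.00011362$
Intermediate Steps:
$F = \frac{23}{4}$ ($F = \frac{7}{4} + \frac{-6 - -22}{4} = \frac{7}{4} + \frac{-6 + 22}{4} = \frac{7}{4} + \frac{1}{4} \cdot 16 = \frac{7}{4} + 4 = \frac{23}{4} \approx 5.75$)
$O = 8784$ ($O = 144 \cdot 61 = 8784$)
$A{\left(u \right)} = \frac{69}{4}$ ($A{\left(u \right)} = 3 \cdot \frac{23}{4} = \frac{69}{4}$)
$\frac{1}{A{\left(h{\left(-16 \right)} \right)} + O} = \frac{1}{\frac{69}{4} + 8784} = \frac{1}{\frac{35205}{4}} = \frac{4}{35205}$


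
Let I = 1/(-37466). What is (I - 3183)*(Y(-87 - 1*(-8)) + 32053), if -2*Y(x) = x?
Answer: -695848717965/6812 ≈ -1.0215e+8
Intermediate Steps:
Y(x) = -x/2
I = -1/37466 ≈ -2.6691e-5
(I - 3183)*(Y(-87 - 1*(-8)) + 32053) = (-1/37466 - 3183)*(-(-87 - 1*(-8))/2 + 32053) = -119254279*(-(-87 + 8)/2 + 32053)/37466 = -119254279*(-1/2*(-79) + 32053)/37466 = -119254279*(79/2 + 32053)/37466 = -119254279/37466*64185/2 = -695848717965/6812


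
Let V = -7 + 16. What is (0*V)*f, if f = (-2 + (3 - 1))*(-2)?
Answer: 0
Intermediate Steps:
f = 0 (f = (-2 + 2)*(-2) = 0*(-2) = 0)
V = 9
(0*V)*f = (0*9)*0 = 0*0 = 0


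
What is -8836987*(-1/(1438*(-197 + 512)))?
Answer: 8836987/452970 ≈ 19.509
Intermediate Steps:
-8836987*(-1/(1438*(-197 + 512))) = -8836987/((-1438*315)) = -8836987/(-452970) = -8836987*(-1/452970) = 8836987/452970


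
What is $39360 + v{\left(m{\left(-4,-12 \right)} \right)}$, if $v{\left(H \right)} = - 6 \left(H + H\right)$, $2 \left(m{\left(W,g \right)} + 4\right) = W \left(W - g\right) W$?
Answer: $38640$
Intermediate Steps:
$m{\left(W,g \right)} = -4 + \frac{W^{2} \left(W - g\right)}{2}$ ($m{\left(W,g \right)} = -4 + \frac{W \left(W - g\right) W}{2} = -4 + \frac{W^{2} \left(W - g\right)}{2}$)
$v{\left(H \right)} = - 12 H$ ($v{\left(H \right)} = - 6 \cdot 2 H = - 12 H$)
$39360 + v{\left(m{\left(-4,-12 \right)} \right)} = 39360 - 12 \left(-4 + \frac{\left(-4\right)^{3}}{2} - - 6 \left(-4\right)^{2}\right) = 39360 - 12 \left(-4 + \frac{1}{2} \left(-64\right) - \left(-6\right) 16\right) = 39360 - 12 \left(-4 - 32 + 96\right) = 39360 - 720 = 38640$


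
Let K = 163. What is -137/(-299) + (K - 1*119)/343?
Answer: 60147/102557 ≈ 0.58647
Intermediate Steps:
-137/(-299) + (K - 1*119)/343 = -137/(-299) + (163 - 1*119)/343 = -137*(-1/299) + (163 - 119)*(1/343) = 137/299 + 44*(1/343) = 137/299 + 44/343 = 60147/102557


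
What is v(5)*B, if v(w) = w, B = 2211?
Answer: 11055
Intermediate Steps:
v(5)*B = 5*2211 = 11055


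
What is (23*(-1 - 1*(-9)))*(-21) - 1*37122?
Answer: -40986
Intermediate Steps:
(23*(-1 - 1*(-9)))*(-21) - 1*37122 = (23*(-1 + 9))*(-21) - 37122 = (23*8)*(-21) - 37122 = 184*(-21) - 37122 = -3864 - 37122 = -40986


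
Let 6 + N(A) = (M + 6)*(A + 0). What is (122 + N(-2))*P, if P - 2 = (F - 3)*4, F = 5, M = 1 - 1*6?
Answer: 1140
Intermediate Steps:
M = -5 (M = 1 - 6 = -5)
N(A) = -6 + A (N(A) = -6 + (-5 + 6)*(A + 0) = -6 + 1*A = -6 + A)
P = 10 (P = 2 + (5 - 3)*4 = 2 + 2*4 = 2 + 8 = 10)
(122 + N(-2))*P = (122 + (-6 - 2))*10 = (122 - 8)*10 = 114*10 = 1140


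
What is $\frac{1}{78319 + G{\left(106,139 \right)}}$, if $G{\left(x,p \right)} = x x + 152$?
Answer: $\frac{1}{89707} \approx 1.1147 \cdot 10^{-5}$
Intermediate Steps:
$G{\left(x,p \right)} = 152 + x^{2}$ ($G{\left(x,p \right)} = x^{2} + 152 = 152 + x^{2}$)
$\frac{1}{78319 + G{\left(106,139 \right)}} = \frac{1}{78319 + \left(152 + 106^{2}\right)} = \frac{1}{78319 + \left(152 + 11236\right)} = \frac{1}{78319 + 11388} = \frac{1}{89707}$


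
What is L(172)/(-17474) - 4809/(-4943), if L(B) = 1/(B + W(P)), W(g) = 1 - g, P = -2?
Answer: 14705676607/15115446850 ≈ 0.97289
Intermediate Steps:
L(B) = 1/(3 + B) (L(B) = 1/(B + (1 - 1*(-2))) = 1/(B + (1 + 2)) = 1/(B + 3) = 1/(3 + B))
L(172)/(-17474) - 4809/(-4943) = 1/((3 + 172)*(-17474)) - 4809/(-4943) = -1/17474/175 - 4809*(-1/4943) = (1/175)*(-1/17474) + 4809/4943 = -1/3057950 + 4809/4943 = 14705676607/15115446850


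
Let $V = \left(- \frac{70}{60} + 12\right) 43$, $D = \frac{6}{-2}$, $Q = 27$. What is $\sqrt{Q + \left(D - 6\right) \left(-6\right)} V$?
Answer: $\frac{8385}{2} \approx 4192.5$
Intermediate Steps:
$D = -3$ ($D = 6 \left(- \frac{1}{2}\right) = -3$)
$V = \frac{2795}{6}$ ($V = \left(\left(-70\right) \frac{1}{60} + 12\right) 43 = \left(- \frac{7}{6} + 12\right) 43 = \frac{65}{6} \cdot 43 = \frac{2795}{6} \approx 465.83$)
$\sqrt{Q + \left(D - 6\right) \left(-6\right)} V = \sqrt{27 + \left(-3 - 6\right) \left(-6\right)} \frac{2795}{6} = \sqrt{27 - -54} \cdot \frac{2795}{6} = \sqrt{27 + 54} \cdot \frac{2795}{6} = \sqrt{81} \cdot \frac{2795}{6} = 9 \cdot \frac{2795}{6} = \frac{8385}{2}$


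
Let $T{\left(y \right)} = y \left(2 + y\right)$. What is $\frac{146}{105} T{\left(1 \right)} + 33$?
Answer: $\frac{1301}{35} \approx 37.171$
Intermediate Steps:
$\frac{146}{105} T{\left(1 \right)} + 33 = \frac{146}{105} \cdot 1 \left(2 + 1\right) + 33 = 146 \cdot \frac{1}{105} \cdot 1 \cdot 3 + 33 = \frac{146}{105} \cdot 3 + 33 = \frac{146}{35} + 33 = \frac{1301}{35}$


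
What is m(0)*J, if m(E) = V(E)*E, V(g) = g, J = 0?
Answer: 0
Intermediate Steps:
m(E) = E² (m(E) = E*E = E²)
m(0)*J = 0²*0 = 0*0 = 0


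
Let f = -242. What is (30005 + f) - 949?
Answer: 28814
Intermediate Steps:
(30005 + f) - 949 = (30005 - 242) - 949 = 29763 - 949 = 28814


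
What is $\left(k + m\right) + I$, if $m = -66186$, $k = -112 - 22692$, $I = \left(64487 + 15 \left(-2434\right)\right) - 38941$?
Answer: $-99954$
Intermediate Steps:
$I = -10964$ ($I = \left(64487 - 36510\right) - 38941 = 27977 - 38941 = -10964$)
$k = -22804$ ($k = -112 - 22692 = -22804$)
$\left(k + m\right) + I = \left(-22804 - 66186\right) - 10964 = -88990 - 10964 = -99954$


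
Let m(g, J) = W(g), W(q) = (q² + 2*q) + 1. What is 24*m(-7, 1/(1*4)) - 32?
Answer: 832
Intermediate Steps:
W(q) = 1 + q² + 2*q
m(g, J) = 1 + g² + 2*g
24*m(-7, 1/(1*4)) - 32 = 24*(1 + (-7)² + 2*(-7)) - 32 = 24*(1 + 49 - 14) - 32 = 24*36 - 32 = 864 - 32 = 832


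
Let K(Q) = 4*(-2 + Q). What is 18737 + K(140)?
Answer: 19289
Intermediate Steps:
K(Q) = -8 + 4*Q
18737 + K(140) = 18737 + (-8 + 4*140) = 18737 + (-8 + 560) = 18737 + 552 = 19289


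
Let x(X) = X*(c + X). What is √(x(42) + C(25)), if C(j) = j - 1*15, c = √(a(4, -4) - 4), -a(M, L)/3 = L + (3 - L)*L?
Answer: √(1774 + 84*√23) ≈ 46.657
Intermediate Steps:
a(M, L) = -3*L - 3*L*(3 - L) (a(M, L) = -3*(L + (3 - L)*L) = -3*(L + L*(3 - L)) = -3*L - 3*L*(3 - L))
c = 2*√23 (c = √(3*(-4)*(-4 - 4) - 4) = √(3*(-4)*(-8) - 4) = √(96 - 4) = √92 = 2*√23 ≈ 9.5917)
C(j) = -15 + j (C(j) = j - 15 = -15 + j)
x(X) = X*(X + 2*√23) (x(X) = X*(2*√23 + X) = X*(X + 2*√23))
√(x(42) + C(25)) = √(42*(42 + 2*√23) + (-15 + 25)) = √((1764 + 84*√23) + 10) = √(1774 + 84*√23)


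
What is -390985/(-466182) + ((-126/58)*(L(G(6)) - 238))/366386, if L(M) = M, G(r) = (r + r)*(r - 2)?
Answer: 2079935837315/2476637094654 ≈ 0.83982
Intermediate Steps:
G(r) = 2*r*(-2 + r) (G(r) = (2*r)*(-2 + r) = 2*r*(-2 + r))
-390985/(-466182) + ((-126/58)*(L(G(6)) - 238))/366386 = -390985/(-466182) + ((-126/58)*(2*6*(-2 + 6) - 238))/366386 = -390985*(-1/466182) + ((-126*1/58)*(2*6*4 - 238))*(1/366386) = 390985/466182 - 63*(48 - 238)/29*(1/366386) = 390985/466182 - 63/29*(-190)*(1/366386) = 390985/466182 + (11970/29)*(1/366386) = 390985/466182 + 5985/5312597 = 2079935837315/2476637094654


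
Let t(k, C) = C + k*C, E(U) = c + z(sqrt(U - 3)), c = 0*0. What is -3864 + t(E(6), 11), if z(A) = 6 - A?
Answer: -3787 - 11*sqrt(3) ≈ -3806.1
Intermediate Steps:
c = 0
E(U) = 6 - sqrt(-3 + U) (E(U) = 0 + (6 - sqrt(U - 3)) = 0 + (6 - sqrt(-3 + U)) = 6 - sqrt(-3 + U))
t(k, C) = C + C*k
-3864 + t(E(6), 11) = -3864 + 11*(1 + (6 - sqrt(-3 + 6))) = -3864 + 11*(1 + (6 - sqrt(3))) = -3864 + 11*(7 - sqrt(3)) = -3864 + (77 - 11*sqrt(3)) = -3787 - 11*sqrt(3)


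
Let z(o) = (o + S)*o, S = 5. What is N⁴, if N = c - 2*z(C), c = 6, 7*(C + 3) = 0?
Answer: 104976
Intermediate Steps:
C = -3 (C = -3 + (⅐)*0 = -3 + 0 = -3)
z(o) = o*(5 + o) (z(o) = (o + 5)*o = (5 + o)*o = o*(5 + o))
N = 18 (N = 6 - (-6)*(5 - 3) = 6 - (-6)*2 = 6 - 2*(-6) = 6 + 12 = 18)
N⁴ = 18⁴ = 104976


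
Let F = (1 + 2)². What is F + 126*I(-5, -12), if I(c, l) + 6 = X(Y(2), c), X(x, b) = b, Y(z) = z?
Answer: -1377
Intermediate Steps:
I(c, l) = -6 + c
F = 9 (F = 3² = 9)
F + 126*I(-5, -12) = 9 + 126*(-6 - 5) = 9 + 126*(-11) = 9 - 1386 = -1377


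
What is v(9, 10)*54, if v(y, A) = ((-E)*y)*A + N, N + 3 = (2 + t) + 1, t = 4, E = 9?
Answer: -43524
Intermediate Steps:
N = 4 (N = -3 + ((2 + 4) + 1) = -3 + (6 + 1) = -3 + 7 = 4)
v(y, A) = 4 - 9*A*y (v(y, A) = ((-1*9)*y)*A + 4 = (-9*y)*A + 4 = -9*A*y + 4 = 4 - 9*A*y)
v(9, 10)*54 = (4 - 9*10*9)*54 = (4 - 810)*54 = -806*54 = -43524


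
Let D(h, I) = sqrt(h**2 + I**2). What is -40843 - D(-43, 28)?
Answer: -40843 - sqrt(2633) ≈ -40894.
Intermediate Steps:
D(h, I) = sqrt(I**2 + h**2)
-40843 - D(-43, 28) = -40843 - sqrt(28**2 + (-43)**2) = -40843 - sqrt(784 + 1849) = -40843 - sqrt(2633)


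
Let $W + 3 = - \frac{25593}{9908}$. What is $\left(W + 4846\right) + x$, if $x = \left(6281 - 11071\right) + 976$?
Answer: $\frac{10169739}{9908} \approx 1026.4$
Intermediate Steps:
$W = - \frac{55317}{9908}$ ($W = -3 - \frac{25593}{9908} = - \frac{55317}{9908} \approx -5.5831$)
$x = -3814$ ($x = -4790 + 976 = -3814$)
$\left(W + 4846\right) + x = \left(- \frac{55317}{9908} + 4846\right) - 3814 = \frac{47958851}{9908} - 3814 = \frac{10169739}{9908}$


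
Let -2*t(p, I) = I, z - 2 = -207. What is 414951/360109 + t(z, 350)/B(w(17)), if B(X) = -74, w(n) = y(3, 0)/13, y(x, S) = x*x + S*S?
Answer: 93725449/26648066 ≈ 3.5172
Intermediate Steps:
z = -205 (z = 2 - 207 = -205)
y(x, S) = S² + x² (y(x, S) = x² + S² = S² + x²)
t(p, I) = -I/2
w(n) = 9/13 (w(n) = (0² + 3²)/13 = (0 + 9)*(1/13) = 9*(1/13) = 9/13)
414951/360109 + t(z, 350)/B(w(17)) = 414951/360109 - ½*350/(-74) = 414951*(1/360109) - 175*(-1/74) = 414951/360109 + 175/74 = 93725449/26648066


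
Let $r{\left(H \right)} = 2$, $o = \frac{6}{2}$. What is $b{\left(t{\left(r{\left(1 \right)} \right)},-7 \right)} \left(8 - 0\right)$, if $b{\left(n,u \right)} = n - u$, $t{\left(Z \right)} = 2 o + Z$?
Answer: $120$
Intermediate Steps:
$o = 3$ ($o = 6 \cdot \frac{1}{2} = 3$)
$t{\left(Z \right)} = 6 + Z$ ($t{\left(Z \right)} = 2 \cdot 3 + Z = 6 + Z$)
$b{\left(t{\left(r{\left(1 \right)} \right)},-7 \right)} \left(8 - 0\right) = \left(\left(6 + 2\right) - -7\right) \left(8 - 0\right) = \left(8 + 7\right) \left(8 + \left(-4 + 4\right)\right) = 15 \left(8 + 0\right) = 15 \cdot 8 = 120$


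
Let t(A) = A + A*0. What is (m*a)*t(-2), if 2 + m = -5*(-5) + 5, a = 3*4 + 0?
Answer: -672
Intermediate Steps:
t(A) = A (t(A) = A + 0 = A)
a = 12 (a = 12 + 0 = 12)
m = 28 (m = -2 + (-5*(-5) + 5) = -2 + (25 + 5) = -2 + 30 = 28)
(m*a)*t(-2) = (28*12)*(-2) = 336*(-2) = -672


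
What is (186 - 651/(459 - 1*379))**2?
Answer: 202464441/6400 ≈ 31635.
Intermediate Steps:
(186 - 651/(459 - 1*379))**2 = (186 - 651/(459 - 379))**2 = (186 - 651/80)**2 = (14229/80)**2 = 202464441/6400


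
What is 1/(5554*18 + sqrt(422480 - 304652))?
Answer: 2777/277618971 - sqrt(3273)/1665713826 ≈ 9.9686e-6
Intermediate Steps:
1/(5554*18 + sqrt(422480 - 304652)) = 1/(99972 + sqrt(117828)) = 1/(99972 + 6*sqrt(3273))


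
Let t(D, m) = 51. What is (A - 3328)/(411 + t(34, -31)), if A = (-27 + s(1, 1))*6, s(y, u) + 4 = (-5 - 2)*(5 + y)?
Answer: -269/33 ≈ -8.1515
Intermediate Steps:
s(y, u) = -39 - 7*y (s(y, u) = -4 + (-5 - 2)*(5 + y) = -4 - 7*(5 + y) = -4 + (-35 - 7*y) = -39 - 7*y)
A = -438 (A = (-27 + (-39 - 7*1))*6 = (-27 + (-39 - 7))*6 = (-27 - 46)*6 = -73*6 = -438)
(A - 3328)/(411 + t(34, -31)) = (-438 - 3328)/(411 + 51) = -3766/462 = -3766*1/462 = -269/33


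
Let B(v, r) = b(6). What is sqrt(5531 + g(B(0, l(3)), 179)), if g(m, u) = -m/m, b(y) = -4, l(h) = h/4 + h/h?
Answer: sqrt(5530) ≈ 74.364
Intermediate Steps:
l(h) = 1 + h/4 (l(h) = h*(1/4) + 1 = h/4 + 1 = 1 + h/4)
B(v, r) = -4
g(m, u) = -1 (g(m, u) = -1*1 = -1)
sqrt(5531 + g(B(0, l(3)), 179)) = sqrt(5531 - 1) = sqrt(5530)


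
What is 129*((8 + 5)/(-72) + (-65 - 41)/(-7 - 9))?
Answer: 2494/3 ≈ 831.33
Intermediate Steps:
129*((8 + 5)/(-72) + (-65 - 41)/(-7 - 9)) = 129*(13*(-1/72) - 106/(-16)) = 129*(-13/72 - 106*(-1/16)) = 129*(-13/72 + 53/8) = 129*(58/9) = 2494/3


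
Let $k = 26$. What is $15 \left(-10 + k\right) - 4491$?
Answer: $-4251$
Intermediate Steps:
$15 \left(-10 + k\right) - 4491 = 15 \left(-10 + 26\right) - 4491 = 15 \cdot 16 - 4491 = 240 - 4491 = -4251$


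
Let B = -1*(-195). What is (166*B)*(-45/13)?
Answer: -112050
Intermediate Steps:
B = 195
(166*B)*(-45/13) = (166*195)*(-45/13) = 32370*(-45*1/13) = 32370*(-45/13) = -112050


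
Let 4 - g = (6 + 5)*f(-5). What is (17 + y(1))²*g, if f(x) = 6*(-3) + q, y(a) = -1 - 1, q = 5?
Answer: 33075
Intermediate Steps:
y(a) = -2
f(x) = -13 (f(x) = 6*(-3) + 5 = -18 + 5 = -13)
g = 147 (g = 4 - (6 + 5)*(-13) = 4 - 11*(-13) = 4 - 1*(-143) = 4 + 143 = 147)
(17 + y(1))²*g = (17 - 2)²*147 = 15²*147 = 225*147 = 33075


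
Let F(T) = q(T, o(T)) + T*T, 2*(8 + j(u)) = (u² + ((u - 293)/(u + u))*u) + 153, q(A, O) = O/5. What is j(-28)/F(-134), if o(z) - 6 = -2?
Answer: 845/39904 ≈ 0.021176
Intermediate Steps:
o(z) = 4 (o(z) = 6 - 2 = 4)
q(A, O) = O/5 (q(A, O) = O*(⅕) = O/5)
j(u) = -19/4 + u²/2 + u/4 (j(u) = -8 + ((u² + ((u - 293)/(u + u))*u) + 153)/2 = -8 + ((u² + ((-293 + u)/((2*u)))*u) + 153)/2 = -8 + ((u² + ((-293 + u)*(1/(2*u)))*u) + 153)/2 = -8 + ((u² + ((-293 + u)/(2*u))*u) + 153)/2 = -8 + ((u² + (-293/2 + u/2)) + 153)/2 = -8 + ((-293/2 + u² + u/2) + 153)/2 = -8 + (13/2 + u² + u/2)/2 = -8 + (13/4 + u²/2 + u/4) = -19/4 + u²/2 + u/4)
F(T) = ⅘ + T² (F(T) = (⅕)*4 + T*T = ⅘ + T²)
j(-28)/F(-134) = (-19/4 + (½)*(-28)² + (¼)*(-28))/(⅘ + (-134)²) = (-19/4 + (½)*784 - 7)/(⅘ + 17956) = (-19/4 + 392 - 7)/(89784/5) = (1521/4)*(5/89784) = 845/39904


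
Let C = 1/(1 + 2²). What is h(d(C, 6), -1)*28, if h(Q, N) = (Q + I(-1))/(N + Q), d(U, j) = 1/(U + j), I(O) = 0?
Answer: -70/13 ≈ -5.3846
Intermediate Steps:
C = ⅕ (C = 1/(1 + 4) = 1/5 = ⅕ ≈ 0.20000)
h(Q, N) = Q/(N + Q) (h(Q, N) = (Q + 0)/(N + Q) = Q/(N + Q))
h(d(C, 6), -1)*28 = (1/((⅕ + 6)*(-1 + 1/(⅕ + 6))))*28 = (1/((31/5)*(-1 + 1/(31/5))))*28 = (5/(31*(-1 + 5/31)))*28 = (5/(31*(-26/31)))*28 = ((5/31)*(-31/26))*28 = -5/26*28 = -70/13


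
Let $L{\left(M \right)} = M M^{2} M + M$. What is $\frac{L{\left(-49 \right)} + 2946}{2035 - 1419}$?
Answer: $\frac{2883849}{308} \approx 9363.1$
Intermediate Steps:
$L{\left(M \right)} = M + M^{4}$ ($L{\left(M \right)} = M^{3} M + M = M^{4} + M = M + M^{4}$)
$\frac{L{\left(-49 \right)} + 2946}{2035 - 1419} = \frac{\left(-49 + \left(-49\right)^{4}\right) + 2946}{2035 - 1419} = \frac{\left(-49 + 5764801\right) + 2946}{616} = \left(5764752 + 2946\right) \frac{1}{616} = 5767698 \cdot \frac{1}{616} = \frac{2883849}{308}$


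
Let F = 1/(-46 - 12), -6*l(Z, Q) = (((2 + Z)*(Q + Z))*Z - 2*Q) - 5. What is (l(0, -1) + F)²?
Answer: 196/841 ≈ 0.23306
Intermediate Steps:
l(Z, Q) = ⅚ + Q/3 - Z*(2 + Z)*(Q + Z)/6 (l(Z, Q) = -((((2 + Z)*(Q + Z))*Z - 2*Q) - 5)/6 = -((Z*(2 + Z)*(Q + Z) - 2*Q) - 5)/6 = -((-2*Q + Z*(2 + Z)*(Q + Z)) - 5)/6 = -(-5 - 2*Q + Z*(2 + Z)*(Q + Z))/6 = ⅚ + Q/3 - Z*(2 + Z)*(Q + Z)/6)
F = -1/58 (F = 1/(-58) = -1/58 ≈ -0.017241)
(l(0, -1) + F)² = ((⅚ - ⅓*0² - ⅙*0³ + (⅓)*(-1) - ⅓*(-1)*0 - ⅙*(-1)*0²) - 1/58)² = ((⅚ - ⅓*0 - ⅙*0 - ⅓ + 0 - ⅙*(-1)*0) - 1/58)² = ((⅚ + 0 + 0 - ⅓ + 0 + 0) - 1/58)² = (½ - 1/58)² = (14/29)² = 196/841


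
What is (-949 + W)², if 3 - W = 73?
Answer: 1038361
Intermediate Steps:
W = -70 (W = 3 - 1*73 = 3 - 73 = -70)
(-949 + W)² = (-949 - 70)² = (-1019)² = 1038361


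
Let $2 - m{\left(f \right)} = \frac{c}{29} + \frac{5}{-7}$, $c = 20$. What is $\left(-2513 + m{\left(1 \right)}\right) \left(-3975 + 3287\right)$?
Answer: $\frac{350692864}{203} \approx 1.7276 \cdot 10^{6}$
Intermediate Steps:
$m{\left(f \right)} = \frac{411}{203}$ ($m{\left(f \right)} = 2 - \left(\frac{20}{29} + \frac{5}{-7}\right) = 2 - \left(20 \cdot \frac{1}{29} + 5 \left(- \frac{1}{7}\right)\right) = 2 - \left(\frac{20}{29} - \frac{5}{7}\right) = 2 - - \frac{5}{203} = 2 + \frac{5}{203} = \frac{411}{203}$)
$\left(-2513 + m{\left(1 \right)}\right) \left(-3975 + 3287\right) = \left(-2513 + \frac{411}{203}\right) \left(-3975 + 3287\right) = \left(- \frac{509728}{203}\right) \left(-688\right) = \frac{350692864}{203}$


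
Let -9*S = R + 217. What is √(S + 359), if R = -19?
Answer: √337 ≈ 18.358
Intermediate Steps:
S = -22 (S = -(-19 + 217)/9 = -⅑*198 = -22)
√(S + 359) = √(-22 + 359) = √337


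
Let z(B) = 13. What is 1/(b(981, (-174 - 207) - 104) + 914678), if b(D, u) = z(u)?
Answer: 1/914691 ≈ 1.0933e-6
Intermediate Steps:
b(D, u) = 13
1/(b(981, (-174 - 207) - 104) + 914678) = 1/(13 + 914678) = 1/914691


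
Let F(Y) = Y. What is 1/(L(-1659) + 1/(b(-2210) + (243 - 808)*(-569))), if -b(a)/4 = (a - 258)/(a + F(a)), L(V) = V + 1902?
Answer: 355238457/86322946156 ≈ 0.0041152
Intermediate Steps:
L(V) = 1902 + V
b(a) = -2*(-258 + a)/a (b(a) = -4*(a - 258)/(a + a) = -4*(-258 + a)/(2*a) = -4*(-258 + a)*1/(2*a) = -2*(-258 + a)/a)
1/(L(-1659) + 1/(b(-2210) + (243 - 808)*(-569))) = 1/((1902 - 1659) + 1/((-2 + 516/(-2210)) + (243 - 808)*(-569))) = 1/(243 + 1/((-2 + 516*(-1/2210)) - 565*(-569))) = 1/(243 + 1/((-2 - 258/1105) + 321485)) = 1/(243 + 1/(-2468/1105 + 321485)) = 1/(243 + 1/(355238457/1105)) = 1/(243 + 1105/355238457) = 1/(86322946156/355238457) = 355238457/86322946156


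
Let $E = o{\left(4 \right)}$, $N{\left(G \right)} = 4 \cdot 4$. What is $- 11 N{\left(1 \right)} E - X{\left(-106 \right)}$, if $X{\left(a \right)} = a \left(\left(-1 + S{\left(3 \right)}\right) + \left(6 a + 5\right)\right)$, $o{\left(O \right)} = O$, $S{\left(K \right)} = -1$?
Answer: $-67802$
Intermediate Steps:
$N{\left(G \right)} = 16$
$E = 4$
$X{\left(a \right)} = a \left(3 + 6 a\right)$ ($X{\left(a \right)} = a \left(\left(-1 - 1\right) + \left(6 a + 5\right)\right) = a \left(-2 + \left(5 + 6 a\right)\right) = a \left(3 + 6 a\right)$)
$- 11 N{\left(1 \right)} E - X{\left(-106 \right)} = \left(-11\right) 16 \cdot 4 - 3 \left(-106\right) \left(1 + 2 \left(-106\right)\right) = \left(-176\right) 4 - 3 \left(-106\right) \left(1 - 212\right) = -704 - 3 \left(-106\right) \left(-211\right) = -704 - 67098 = -67802$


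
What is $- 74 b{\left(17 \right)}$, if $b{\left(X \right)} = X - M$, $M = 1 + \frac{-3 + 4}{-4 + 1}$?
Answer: $- \frac{3626}{3} \approx -1208.7$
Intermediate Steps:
$M = \frac{2}{3}$ ($M = 1 + 1 \frac{1}{-3} = 1 + 1 \left(- \frac{1}{3}\right) = 1 - \frac{1}{3} = \frac{2}{3} \approx 0.66667$)
$b{\left(X \right)} = - \frac{2}{3} + X$ ($b{\left(X \right)} = X - \frac{2}{3} = - \frac{2}{3} + X$)
$- 74 b{\left(17 \right)} = - 74 \left(- \frac{2}{3} + 17\right) = \left(-74\right) \frac{49}{3} = - \frac{3626}{3}$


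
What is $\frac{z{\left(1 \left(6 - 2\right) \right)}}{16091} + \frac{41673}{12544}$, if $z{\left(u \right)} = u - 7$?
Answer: $\frac{670522611}{201845504} \approx 3.322$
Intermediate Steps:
$z{\left(u \right)} = -7 + u$
$\frac{z{\left(1 \left(6 - 2\right) \right)}}{16091} + \frac{41673}{12544} = \frac{-7 + 1 \left(6 - 2\right)}{16091} + \frac{41673}{12544} = \left(-7 + 1 \cdot 4\right) \frac{1}{16091} + 41673 \cdot \frac{1}{12544} = \left(-7 + 4\right) \frac{1}{16091} + \frac{41673}{12544} = \left(-3\right) \frac{1}{16091} + \frac{41673}{12544} = - \frac{3}{16091} + \frac{41673}{12544} = \frac{670522611}{201845504}$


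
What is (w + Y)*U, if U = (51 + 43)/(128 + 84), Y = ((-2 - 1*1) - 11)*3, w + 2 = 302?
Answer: 6063/53 ≈ 114.40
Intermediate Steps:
w = 300 (w = -2 + 302 = 300)
Y = -42 (Y = ((-2 - 1) - 11)*3 = (-3 - 11)*3 = -14*3 = -42)
U = 47/106 (U = 94/212 = 94*(1/212) = 47/106 ≈ 0.44340)
(w + Y)*U = (300 - 42)*(47/106) = 258*(47/106) = 6063/53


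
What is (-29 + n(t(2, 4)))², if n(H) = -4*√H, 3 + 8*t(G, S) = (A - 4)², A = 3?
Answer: 837 + 116*I ≈ 837.0 + 116.0*I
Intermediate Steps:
t(G, S) = -¼ (t(G, S) = -3/8 + (3 - 4)²/8 = -3/8 + (⅛)*(-1)² = -3/8 + (⅛)*1 = -3/8 + ⅛ = -¼)
(-29 + n(t(2, 4)))² = (-29 - 2*I)²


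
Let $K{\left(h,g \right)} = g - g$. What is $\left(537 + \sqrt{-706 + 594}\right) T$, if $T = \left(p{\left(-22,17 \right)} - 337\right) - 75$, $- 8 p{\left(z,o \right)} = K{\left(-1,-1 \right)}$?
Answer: $-221244 - 1648 i \sqrt{7} \approx -2.2124 \cdot 10^{5} - 4360.2 i$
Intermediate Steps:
$K{\left(h,g \right)} = 0$
$p{\left(z,o \right)} = 0$ ($p{\left(z,o \right)} = \left(- \frac{1}{8}\right) 0 = 0$)
$T = -412$ ($T = \left(0 - 337\right) - 75 = -337 - 75 = -412$)
$\left(537 + \sqrt{-706 + 594}\right) T = \left(537 + \sqrt{-706 + 594}\right) \left(-412\right) = \left(537 + \sqrt{-112}\right) \left(-412\right) = \left(537 + 4 i \sqrt{7}\right) \left(-412\right) = -221244 - 1648 i \sqrt{7}$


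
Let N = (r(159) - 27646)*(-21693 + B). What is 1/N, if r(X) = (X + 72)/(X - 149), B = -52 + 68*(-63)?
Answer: 10/7189964641 ≈ 1.3908e-9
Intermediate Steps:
B = -4336 (B = -52 - 4284 = -4336)
r(X) = (72 + X)/(-149 + X)
N = 7189964641/10 (N = ((72 + 159)/(-149 + 159) - 27646)*(-21693 - 4336) = (231/10 - 27646)*(-26029) = -276229/10*(-26029) = 7189964641/10 ≈ 7.1900e+8)
1/N = 1/(7189964641/10) = 10/7189964641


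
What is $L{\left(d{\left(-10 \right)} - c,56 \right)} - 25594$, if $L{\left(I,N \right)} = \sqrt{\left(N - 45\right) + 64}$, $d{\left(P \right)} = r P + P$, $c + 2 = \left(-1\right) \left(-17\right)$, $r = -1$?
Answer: $-25594 + 5 \sqrt{3} \approx -25585.0$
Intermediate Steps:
$c = 15$ ($c = -2 - -17 = -2 + 17 = 15$)
$d{\left(P \right)} = 0$ ($d{\left(P \right)} = - P + P = 0$)
$L{\left(I,N \right)} = \sqrt{19 + N}$ ($L{\left(I,N \right)} = \sqrt{\left(-45 + N\right) + 64} = \sqrt{19 + N}$)
$L{\left(d{\left(-10 \right)} - c,56 \right)} - 25594 = \sqrt{19 + 56} - 25594 = \sqrt{75} - 25594 = 5 \sqrt{3} - 25594 = -25594 + 5 \sqrt{3}$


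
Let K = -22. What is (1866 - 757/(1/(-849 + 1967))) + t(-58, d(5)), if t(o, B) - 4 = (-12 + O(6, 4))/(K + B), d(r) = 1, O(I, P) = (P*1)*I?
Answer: -5911196/7 ≈ -8.4446e+5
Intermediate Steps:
O(I, P) = I*P (O(I, P) = P*I = I*P)
t(o, B) = 4 + 12/(-22 + B) (t(o, B) = 4 + (-12 + 6*4)/(-22 + B) = 4 + (-12 + 24)/(-22 + B) = 4 + 12/(-22 + B))
(1866 - 757/(1/(-849 + 1967))) + t(-58, d(5)) = (1866 - 757/(1/(-849 + 1967))) + 4*(-19 + 1)/(-22 + 1) = (1866 - 757/(1/1118)) + 4*(-18)/(-21) = (1866 - 757/1/1118) + 4*(-1/21)*(-18) = (1866 - 757*1118) + 24/7 = (1866 - 846326) + 24/7 = -844460 + 24/7 = -5911196/7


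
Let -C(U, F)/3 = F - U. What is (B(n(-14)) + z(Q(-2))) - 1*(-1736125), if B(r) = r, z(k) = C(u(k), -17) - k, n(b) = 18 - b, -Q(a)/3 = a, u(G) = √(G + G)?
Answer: 1736202 + 6*√3 ≈ 1.7362e+6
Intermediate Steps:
u(G) = √2*√G (u(G) = √(2*G) = √2*√G)
C(U, F) = -3*F + 3*U (C(U, F) = -3*(F - U) = -3*F + 3*U)
Q(a) = -3*a
z(k) = 51 - k + 3*√2*√k (z(k) = (-3*(-17) + 3*(√2*√k)) - k = (51 + 3*√2*√k) - k = 51 - k + 3*√2*√k)
(B(n(-14)) + z(Q(-2))) - 1*(-1736125) = ((18 - 1*(-14)) + (51 - (-3)*(-2) + 3*√2*√(-3*(-2)))) - 1*(-1736125) = ((18 + 14) + (51 - 1*6 + 3*√2*√6)) + 1736125 = (32 + (51 - 6 + 6*√3)) + 1736125 = (32 + (45 + 6*√3)) + 1736125 = (77 + 6*√3) + 1736125 = 1736202 + 6*√3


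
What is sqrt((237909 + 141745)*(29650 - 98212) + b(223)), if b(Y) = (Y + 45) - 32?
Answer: 32*I*sqrt(25419763) ≈ 1.6134e+5*I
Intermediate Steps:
b(Y) = 13 + Y (b(Y) = (45 + Y) - 32 = 13 + Y)
sqrt((237909 + 141745)*(29650 - 98212) + b(223)) = sqrt((237909 + 141745)*(29650 - 98212) + (13 + 223)) = sqrt(379654*(-68562) + 236) = sqrt(-26029837548 + 236) = sqrt(-26029837312) = 32*I*sqrt(25419763)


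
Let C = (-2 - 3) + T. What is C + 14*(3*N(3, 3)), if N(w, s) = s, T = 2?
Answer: 123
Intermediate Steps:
C = -3 (C = (-2 - 3) + 2 = -5 + 2 = -3)
C + 14*(3*N(3, 3)) = -3 + 14*(3*3) = -3 + 14*9 = -3 + 126 = 123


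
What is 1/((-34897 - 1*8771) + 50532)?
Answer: 1/6864 ≈ 0.00014569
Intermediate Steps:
1/((-34897 - 1*8771) + 50532) = 1/((-34897 - 8771) + 50532) = 1/(-43668 + 50532) = 1/6864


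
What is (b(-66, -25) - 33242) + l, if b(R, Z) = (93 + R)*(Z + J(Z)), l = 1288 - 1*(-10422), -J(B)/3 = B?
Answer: -20182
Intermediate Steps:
J(B) = -3*B
l = 11710 (l = 1288 + 10422 = 11710)
b(R, Z) = -2*Z*(93 + R) (b(R, Z) = (93 + R)*(Z - 3*Z) = (93 + R)*(-2*Z) = -2*Z*(93 + R))
(b(-66, -25) - 33242) + l = (2*(-25)*(-93 - 1*(-66)) - 33242) + 11710 = (2*(-25)*(-93 + 66) - 33242) + 11710 = (2*(-25)*(-27) - 33242) + 11710 = (1350 - 33242) + 11710 = -31892 + 11710 = -20182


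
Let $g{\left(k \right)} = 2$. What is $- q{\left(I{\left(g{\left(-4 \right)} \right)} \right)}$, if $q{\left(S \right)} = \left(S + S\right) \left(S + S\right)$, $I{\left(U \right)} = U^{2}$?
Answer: $-64$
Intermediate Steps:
$q{\left(S \right)} = 4 S^{2}$ ($q{\left(S \right)} = 2 S 2 S = 4 S^{2}$)
$- q{\left(I{\left(g{\left(-4 \right)} \right)} \right)} = - 4 \left(2^{2}\right)^{2} = - 4 \cdot 4^{2} = - 4 \cdot 16 = \left(-1\right) 64 = -64$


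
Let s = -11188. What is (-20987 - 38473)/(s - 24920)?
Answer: 4955/3009 ≈ 1.6467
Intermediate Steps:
(-20987 - 38473)/(s - 24920) = (-20987 - 38473)/(-11188 - 24920) = -59460/(-36108) = -59460*(-1/36108) = 4955/3009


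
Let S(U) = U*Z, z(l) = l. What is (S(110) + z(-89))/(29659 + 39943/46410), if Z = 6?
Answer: 26500110/1376514133 ≈ 0.019252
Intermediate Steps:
S(U) = 6*U (S(U) = U*6 = 6*U)
(S(110) + z(-89))/(29659 + 39943/46410) = (6*110 - 89)/(29659 + 39943/46410) = (660 - 89)/(29659 + 39943*(1/46410)) = 571/(29659 + 39943/46410) = 571/(1376514133/46410) = 571*(46410/1376514133) = 26500110/1376514133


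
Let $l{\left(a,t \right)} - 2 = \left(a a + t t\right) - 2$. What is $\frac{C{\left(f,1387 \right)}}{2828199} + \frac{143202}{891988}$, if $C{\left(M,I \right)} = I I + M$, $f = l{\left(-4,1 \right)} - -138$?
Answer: $\frac{353520145685}{420453261602} \approx 0.84081$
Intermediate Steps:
$l{\left(a,t \right)} = a^{2} + t^{2}$ ($l{\left(a,t \right)} = 2 - \left(2 - a a - t t\right) = 2 - \left(2 - a^{2} - t^{2}\right) = 2 + \left(-2 + a^{2} + t^{2}\right) = a^{2} + t^{2}$)
$f = 155$ ($f = \left(\left(-4\right)^{2} + 1^{2}\right) - -138 = \left(16 + 1\right) + 138 = 17 + 138 = 155$)
$C{\left(M,I \right)} = M + I^{2}$ ($C{\left(M,I \right)} = I^{2} + M = M + I^{2}$)
$\frac{C{\left(f,1387 \right)}}{2828199} + \frac{143202}{891988} = \frac{155 + 1387^{2}}{2828199} + \frac{143202}{891988} = \left(155 + 1923769\right) \frac{1}{2828199} + 143202 \cdot \frac{1}{891988} = 1923924 \cdot \frac{1}{2828199} + \frac{71601}{445994} = \frac{641308}{942733} + \frac{71601}{445994} = \frac{353520145685}{420453261602}$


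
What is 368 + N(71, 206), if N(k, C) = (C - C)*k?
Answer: 368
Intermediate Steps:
N(k, C) = 0 (N(k, C) = 0*k = 0)
368 + N(71, 206) = 368 + 0 = 368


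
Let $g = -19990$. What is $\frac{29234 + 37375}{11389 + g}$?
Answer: $- \frac{22203}{2867} \approx -7.7443$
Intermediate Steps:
$\frac{29234 + 37375}{11389 + g} = \frac{29234 + 37375}{11389 - 19990} = \frac{66609}{-8601} = 66609 \left(- \frac{1}{8601}\right) = - \frac{22203}{2867}$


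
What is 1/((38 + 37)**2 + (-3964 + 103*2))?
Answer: 1/1867 ≈ 0.00053562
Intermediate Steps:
1/((38 + 37)**2 + (-3964 + 103*2)) = 1/(75**2 + (-3964 + 206)) = 1/(5625 - 3758) = 1/1867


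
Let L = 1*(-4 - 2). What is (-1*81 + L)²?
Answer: 7569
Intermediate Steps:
L = -6 (L = 1*(-6) = -6)
(-1*81 + L)² = (-1*81 - 6)² = (-81 - 6)² = (-87)² = 7569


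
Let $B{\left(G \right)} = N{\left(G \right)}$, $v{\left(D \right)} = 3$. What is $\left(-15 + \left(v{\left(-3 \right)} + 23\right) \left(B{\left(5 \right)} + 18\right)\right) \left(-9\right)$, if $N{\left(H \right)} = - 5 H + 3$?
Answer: $1071$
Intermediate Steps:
$N{\left(H \right)} = 3 - 5 H$
$B{\left(G \right)} = 3 - 5 G$
$\left(-15 + \left(v{\left(-3 \right)} + 23\right) \left(B{\left(5 \right)} + 18\right)\right) \left(-9\right) = \left(-15 + \left(3 + 23\right) \left(\left(3 - 25\right) + 18\right)\right) \left(-9\right) = \left(-15 + 26 \left(\left(3 - 25\right) + 18\right)\right) \left(-9\right) = \left(-15 + 26 \left(-22 + 18\right)\right) \left(-9\right) = \left(-15 + 26 \left(-4\right)\right) \left(-9\right) = \left(-15 - 104\right) \left(-9\right) = \left(-119\right) \left(-9\right) = 1071$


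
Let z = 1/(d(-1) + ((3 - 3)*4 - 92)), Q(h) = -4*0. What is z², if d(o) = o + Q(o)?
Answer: 1/8649 ≈ 0.00011562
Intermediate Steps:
Q(h) = 0
d(o) = o (d(o) = o + 0 = o)
z = -1/93 (z = 1/(-1 + ((3 - 3)*4 - 92)) = 1/(-1 + (0*4 - 92)) = 1/(-1 + (0 - 92)) = 1/(-1 - 92) = 1/(-93) = -1/93 ≈ -0.010753)
z² = (-1/93)² = 1/8649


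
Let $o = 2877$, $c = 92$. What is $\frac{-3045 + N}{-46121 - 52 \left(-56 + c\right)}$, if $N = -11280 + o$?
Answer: $\frac{11448}{47993} \approx 0.23853$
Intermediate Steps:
$N = -8403$ ($N = -11280 + 2877 = -8403$)
$\frac{-3045 + N}{-46121 - 52 \left(-56 + c\right)} = \frac{-3045 - 8403}{-46121 - 52 \left(-56 + 92\right)} = - \frac{11448}{-46121 - 1872} = - \frac{11448}{-47993} = \left(-11448\right) \left(- \frac{1}{47993}\right) = \frac{11448}{47993}$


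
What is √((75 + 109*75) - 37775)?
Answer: 5*I*√1181 ≈ 171.83*I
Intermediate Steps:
√((75 + 109*75) - 37775) = √((75 + 8175) - 37775) = √(8250 - 37775) = √(-29525) = 5*I*√1181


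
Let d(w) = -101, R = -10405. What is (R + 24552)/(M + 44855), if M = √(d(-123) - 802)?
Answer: 634563685/2011971928 - 14147*I*√903/2011971928 ≈ 0.31539 - 0.00021129*I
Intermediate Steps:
M = I*√903 (M = √(-101 - 802) = √(-903) = I*√903 ≈ 30.05*I)
(R + 24552)/(M + 44855) = (-10405 + 24552)/(I*√903 + 44855) = 14147/(44855 + I*√903)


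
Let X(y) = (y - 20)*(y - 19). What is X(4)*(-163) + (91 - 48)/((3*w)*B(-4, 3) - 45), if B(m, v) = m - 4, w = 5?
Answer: -6454843/165 ≈ -39120.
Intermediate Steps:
X(y) = (-20 + y)*(-19 + y)
B(m, v) = -4 + m
X(4)*(-163) + (91 - 48)/((3*w)*B(-4, 3) - 45) = (380 + 4**2 - 39*4)*(-163) + (91 - 48)/((3*5)*(-4 - 4) - 45) = (380 + 16 - 156)*(-163) + 43/(15*(-8) - 45) = 240*(-163) + 43/(-120 - 45) = -39120 + 43/(-165) = -39120 + 43*(-1/165) = -39120 - 43/165 = -6454843/165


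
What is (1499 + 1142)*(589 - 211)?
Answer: 998298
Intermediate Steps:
(1499 + 1142)*(589 - 211) = 2641*378 = 998298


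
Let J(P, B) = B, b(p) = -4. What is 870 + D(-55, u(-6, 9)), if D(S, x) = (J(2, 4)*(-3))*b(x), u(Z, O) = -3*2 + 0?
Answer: 918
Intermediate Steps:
u(Z, O) = -6 (u(Z, O) = -6 + 0 = -6)
D(S, x) = 48 (D(S, x) = (4*(-3))*(-4) = -12*(-4) = 48)
870 + D(-55, u(-6, 9)) = 870 + 48 = 918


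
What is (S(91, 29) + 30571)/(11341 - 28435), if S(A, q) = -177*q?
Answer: -1817/1221 ≈ -1.4881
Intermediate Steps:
(S(91, 29) + 30571)/(11341 - 28435) = (-177*29 + 30571)/(11341 - 28435) = (-5133 + 30571)/(-17094) = 25438*(-1/17094) = -1817/1221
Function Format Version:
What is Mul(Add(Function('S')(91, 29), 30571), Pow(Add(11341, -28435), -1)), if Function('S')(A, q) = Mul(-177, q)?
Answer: Rational(-1817, 1221) ≈ -1.4881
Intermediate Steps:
Mul(Add(Function('S')(91, 29), 30571), Pow(Add(11341, -28435), -1)) = Mul(Add(Mul(-177, 29), 30571), Pow(Add(11341, -28435), -1)) = Mul(Add(-5133, 30571), Pow(-17094, -1)) = Mul(25438, Rational(-1, 17094)) = Rational(-1817, 1221)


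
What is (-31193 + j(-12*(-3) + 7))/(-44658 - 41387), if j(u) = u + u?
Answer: 31107/86045 ≈ 0.36152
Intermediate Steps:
j(u) = 2*u
(-31193 + j(-12*(-3) + 7))/(-44658 - 41387) = (-31193 + 2*(-12*(-3) + 7))/(-44658 - 41387) = (-31193 + 2*(-2*(-18) + 7))/(-86045) = (-31193 + 2*(36 + 7))*(-1/86045) = (-31193 + 2*43)*(-1/86045) = (-31193 + 86)*(-1/86045) = -31107*(-1/86045) = 31107/86045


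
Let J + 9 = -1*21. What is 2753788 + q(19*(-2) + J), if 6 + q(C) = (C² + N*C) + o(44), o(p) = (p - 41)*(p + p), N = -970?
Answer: 2824630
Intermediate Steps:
o(p) = 2*p*(-41 + p) (o(p) = (-41 + p)*(2*p) = 2*p*(-41 + p))
J = -30 (J = -9 - 1*21 = -9 - 21 = -30)
q(C) = 258 + C² - 970*C (q(C) = -6 + ((C² - 970*C) + 2*44*(-41 + 44)) = -6 + ((C² - 970*C) + 2*44*3) = -6 + ((C² - 970*C) + 264) = -6 + (264 + C² - 970*C) = 258 + C² - 970*C)
2753788 + q(19*(-2) + J) = 2753788 + (258 + (19*(-2) - 30)² - 970*(19*(-2) - 30)) = 2753788 + (258 + (-38 - 30)² - 970*(-38 - 30)) = 2753788 + (258 + (-68)² - 970*(-68)) = 2753788 + (258 + 4624 + 65960) = 2753788 + 70842 = 2824630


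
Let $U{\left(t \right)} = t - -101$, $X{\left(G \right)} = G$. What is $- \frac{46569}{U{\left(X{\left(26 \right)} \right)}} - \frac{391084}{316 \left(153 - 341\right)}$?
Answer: $- \frac{679225871}{1886204} \approx -360.1$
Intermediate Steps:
$U{\left(t \right)} = 101 + t$ ($U{\left(t \right)} = t + 101 = 101 + t$)
$- \frac{46569}{U{\left(X{\left(26 \right)} \right)}} - \frac{391084}{316 \left(153 - 341\right)} = - \frac{46569}{101 + 26} - \frac{391084}{316 \left(153 - 341\right)} = - \frac{46569}{127} - \frac{391084}{316 \left(-188\right)} = \left(-46569\right) \frac{1}{127} - \frac{391084}{-59408} = - \frac{46569}{127} - - \frac{97771}{14852} = - \frac{46569}{127} + \frac{97771}{14852} = - \frac{679225871}{1886204}$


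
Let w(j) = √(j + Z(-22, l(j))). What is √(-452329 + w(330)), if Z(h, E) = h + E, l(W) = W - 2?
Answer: √(-452329 + 2*√159) ≈ 672.54*I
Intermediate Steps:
l(W) = -2 + W
Z(h, E) = E + h
w(j) = √(-24 + 2*j) (w(j) = √(j + ((-2 + j) - 22)) = √(j + (-24 + j)) = √(-24 + 2*j))
√(-452329 + w(330)) = √(-452329 + √(-24 + 2*330)) = √(-452329 + √(-24 + 660)) = √(-452329 + √636) = √(-452329 + 2*√159)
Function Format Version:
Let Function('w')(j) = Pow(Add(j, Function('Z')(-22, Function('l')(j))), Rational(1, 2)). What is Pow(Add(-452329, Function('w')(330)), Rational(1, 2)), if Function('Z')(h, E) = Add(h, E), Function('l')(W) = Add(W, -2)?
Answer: Pow(Add(-452329, Mul(2, Pow(159, Rational(1, 2)))), Rational(1, 2)) ≈ Mul(672.54, I)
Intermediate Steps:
Function('l')(W) = Add(-2, W)
Function('Z')(h, E) = Add(E, h)
Function('w')(j) = Pow(Add(-24, Mul(2, j)), Rational(1, 2)) (Function('w')(j) = Pow(Add(j, Add(Add(-2, j), -22)), Rational(1, 2)) = Pow(Add(j, Add(-24, j)), Rational(1, 2)) = Pow(Add(-24, Mul(2, j)), Rational(1, 2)))
Pow(Add(-452329, Function('w')(330)), Rational(1, 2)) = Pow(Add(-452329, Pow(Add(-24, Mul(2, 330)), Rational(1, 2))), Rational(1, 2)) = Pow(Add(-452329, Pow(Add(-24, 660), Rational(1, 2))), Rational(1, 2)) = Pow(Add(-452329, Pow(636, Rational(1, 2))), Rational(1, 2)) = Pow(Add(-452329, Mul(2, Pow(159, Rational(1, 2)))), Rational(1, 2))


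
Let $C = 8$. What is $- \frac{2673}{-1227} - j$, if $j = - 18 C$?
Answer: $\frac{59787}{409} \approx 146.18$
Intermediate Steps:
$j = -144$ ($j = \left(-18\right) 8 = -144$)
$- \frac{2673}{-1227} - j = - \frac{2673}{-1227} - -144 = \left(-2673\right) \left(- \frac{1}{1227}\right) + 144 = \frac{891}{409} + 144 = \frac{59787}{409}$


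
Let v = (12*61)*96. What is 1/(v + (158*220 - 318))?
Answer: 1/104714 ≈ 9.5498e-6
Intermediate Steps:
v = 70272 (v = 732*96 = 70272)
1/(v + (158*220 - 318)) = 1/(70272 + (158*220 - 318)) = 1/(70272 + (34760 - 318)) = 1/(70272 + 34442) = 1/104714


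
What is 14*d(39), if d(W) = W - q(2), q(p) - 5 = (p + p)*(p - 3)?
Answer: 532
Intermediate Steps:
q(p) = 5 + 2*p*(-3 + p) (q(p) = 5 + (p + p)*(p - 3) = 5 + (2*p)*(-3 + p) = 5 + 2*p*(-3 + p))
d(W) = -1 + W (d(W) = W - (5 - 6*2 + 2*2²) = W - (5 - 12 + 2*4) = W - (5 - 12 + 8) = W - 1*1 = W - 1 = -1 + W)
14*d(39) = 14*(-1 + 39) = 14*38 = 532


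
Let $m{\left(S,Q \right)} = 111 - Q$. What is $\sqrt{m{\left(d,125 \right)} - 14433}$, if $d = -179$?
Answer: $i \sqrt{14447} \approx 120.2 i$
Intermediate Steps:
$\sqrt{m{\left(d,125 \right)} - 14433} = \sqrt{\left(111 - 125\right) - 14433} = \sqrt{-14 - 14433} = \sqrt{-14447} = i \sqrt{14447}$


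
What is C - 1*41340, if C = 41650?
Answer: 310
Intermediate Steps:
C - 1*41340 = 41650 - 1*41340 = 41650 - 41340 = 310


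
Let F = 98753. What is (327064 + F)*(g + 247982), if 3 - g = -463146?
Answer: 302811669027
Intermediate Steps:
g = 463149 (g = 3 - 1*(-463146) = 3 + 463146 = 463149)
(327064 + F)*(g + 247982) = (327064 + 98753)*(463149 + 247982) = 425817*711131 = 302811669027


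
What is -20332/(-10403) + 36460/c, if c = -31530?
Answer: 26177458/32800659 ≈ 0.79808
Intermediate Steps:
-20332/(-10403) + 36460/c = -20332/(-10403) + 36460/(-31530) = -20332*(-1/10403) + 36460*(-1/31530) = 20332/10403 - 3646/3153 = 26177458/32800659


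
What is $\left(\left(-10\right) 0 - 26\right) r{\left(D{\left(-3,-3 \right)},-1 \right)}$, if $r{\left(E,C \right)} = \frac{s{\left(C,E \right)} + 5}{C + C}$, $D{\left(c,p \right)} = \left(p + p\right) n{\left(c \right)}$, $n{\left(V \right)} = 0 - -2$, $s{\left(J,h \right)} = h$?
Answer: $-91$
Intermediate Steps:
$n{\left(V \right)} = 2$ ($n{\left(V \right)} = 0 + 2 = 2$)
$D{\left(c,p \right)} = 4 p$ ($D{\left(c,p \right)} = \left(p + p\right) 2 = 2 p 2 = 4 p$)
$r{\left(E,C \right)} = \frac{5 + E}{2 C}$ ($r{\left(E,C \right)} = \frac{E + 5}{C + C} = \frac{5 + E}{2 C}$)
$\left(\left(-10\right) 0 - 26\right) r{\left(D{\left(-3,-3 \right)},-1 \right)} = \left(\left(-10\right) 0 - 26\right) \frac{5 + 4 \left(-3\right)}{2 \left(-1\right)} = \left(0 - 26\right) \frac{1}{2} \left(-1\right) \left(5 - 12\right) = - 26 \cdot \frac{1}{2} \left(-1\right) \left(-7\right) = \left(-26\right) \frac{7}{2} = -91$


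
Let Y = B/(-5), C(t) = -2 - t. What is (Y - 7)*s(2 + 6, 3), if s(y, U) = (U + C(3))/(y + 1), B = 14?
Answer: 98/45 ≈ 2.1778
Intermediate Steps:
s(y, U) = (-5 + U)/(1 + y) (s(y, U) = (U + (-2 - 1*3))/(y + 1) = (U + (-2 - 3))/(1 + y) = (U - 5)/(1 + y) = (-5 + U)/(1 + y))
Y = -14/5 (Y = 14/(-5) = 14*(-⅕) = -14/5 ≈ -2.8000)
(Y - 7)*s(2 + 6, 3) = (-14/5 - 7)*((-5 + 3)/(1 + (2 + 6))) = -49*(-2)/(5*(1 + 8)) = -49*(-2)/(5*9) = -49*(-2)/45 = -49/5*(-2/9) = 98/45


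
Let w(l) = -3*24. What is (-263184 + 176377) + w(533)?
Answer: -86879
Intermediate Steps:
w(l) = -72
(-263184 + 176377) + w(533) = (-263184 + 176377) - 72 = -86807 - 72 = -86879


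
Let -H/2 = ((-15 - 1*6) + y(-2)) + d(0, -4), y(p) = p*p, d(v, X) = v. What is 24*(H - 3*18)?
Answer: -480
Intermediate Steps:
y(p) = p²
H = 34 (H = -2*(((-15 - 1*6) + (-2)²) + 0) = -2*(((-15 - 6) + 4) + 0) = -2*((-21 + 4) + 0) = -2*(-17 + 0) = -2*(-17) = 34)
24*(H - 3*18) = 24*(34 - 3*18) = 24*(34 - 54) = 24*(-20) = -480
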